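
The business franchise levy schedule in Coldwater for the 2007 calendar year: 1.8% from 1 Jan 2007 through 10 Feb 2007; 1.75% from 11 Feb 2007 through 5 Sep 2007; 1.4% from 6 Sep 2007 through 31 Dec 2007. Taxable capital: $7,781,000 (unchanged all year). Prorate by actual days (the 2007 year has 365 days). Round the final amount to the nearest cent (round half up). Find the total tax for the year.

1 Jan – 10 Feb 2007: 41 days at 1.8% → $7,781,000 × 1.8% × 41/365 = $15,732.5425
11 Feb – 5 Sep 2007: 207 days at 1.75% → $7,781,000 × 1.75% × 207/365 = $77,223.7603
6 Sep – 31 Dec 2007: 117 days at 1.4% → $7,781,000 × 1.4% × 117/365 = $34,918.5699
Total = $127,874.8726

$127,874.87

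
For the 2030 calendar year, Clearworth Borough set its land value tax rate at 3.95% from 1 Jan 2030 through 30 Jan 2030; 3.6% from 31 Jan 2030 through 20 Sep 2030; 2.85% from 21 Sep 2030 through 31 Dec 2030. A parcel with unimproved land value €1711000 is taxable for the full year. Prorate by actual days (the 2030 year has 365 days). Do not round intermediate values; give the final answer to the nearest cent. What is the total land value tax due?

€58502.14

1 Jan – 30 Jan 2030: 30 days at 3.95% → €1711000 × 3.95% × 30/365 = €5554.8904
31 Jan – 20 Sep 2030: 233 days at 3.6% → €1711000 × 3.6% × 233/365 = €39320.1863
21 Sep – 31 Dec 2030: 102 days at 2.85% → €1711000 × 2.85% × 102/365 = €13627.0603
Total = €58502.1370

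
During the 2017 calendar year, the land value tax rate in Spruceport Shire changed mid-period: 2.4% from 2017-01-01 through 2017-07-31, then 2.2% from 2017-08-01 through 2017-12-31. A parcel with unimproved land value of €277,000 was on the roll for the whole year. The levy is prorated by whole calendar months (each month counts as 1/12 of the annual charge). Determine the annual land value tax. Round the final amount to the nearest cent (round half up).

2017-01-01 to 2017-07-31: 7 months at 2.4% → €277,000 × 2.4% × 7/12 = €3,878.0000
2017-08-01 to 2017-12-31: 5 months at 2.2% → €277,000 × 2.2% × 5/12 = €2,539.1667
Total = €6,417.1667

€6,417.17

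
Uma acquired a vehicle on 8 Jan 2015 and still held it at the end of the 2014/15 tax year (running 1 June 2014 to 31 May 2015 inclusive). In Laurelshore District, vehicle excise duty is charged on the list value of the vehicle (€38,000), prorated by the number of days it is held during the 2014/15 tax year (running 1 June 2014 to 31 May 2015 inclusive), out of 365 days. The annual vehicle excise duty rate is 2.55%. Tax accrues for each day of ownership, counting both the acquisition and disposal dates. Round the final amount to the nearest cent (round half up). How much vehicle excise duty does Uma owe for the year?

Days held (8 Jan – 31 May 2015): 144 out of 365
Tax = €38,000 × 2.55% × 144/365 = €382.2904

€382.29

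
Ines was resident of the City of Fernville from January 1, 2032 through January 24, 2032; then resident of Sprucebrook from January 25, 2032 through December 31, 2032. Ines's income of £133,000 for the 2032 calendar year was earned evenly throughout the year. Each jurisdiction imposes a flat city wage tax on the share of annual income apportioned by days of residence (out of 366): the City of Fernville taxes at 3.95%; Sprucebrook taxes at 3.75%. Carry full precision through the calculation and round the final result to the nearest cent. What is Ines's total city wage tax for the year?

£5,004.94

The City of Fernville, January 1 – January 24, 2032: 24 days → £133,000 × 3.95% × 24/366 = £344.4918
Sprucebrook, January 25 – December 31, 2032: 342 days → £133,000 × 3.75% × 342/366 = £4,660.4508
Total = £5,004.9426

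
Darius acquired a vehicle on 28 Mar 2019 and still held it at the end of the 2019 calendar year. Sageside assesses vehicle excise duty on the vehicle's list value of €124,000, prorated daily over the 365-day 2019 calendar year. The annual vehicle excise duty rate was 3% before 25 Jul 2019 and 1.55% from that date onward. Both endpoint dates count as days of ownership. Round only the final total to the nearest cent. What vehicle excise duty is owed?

€2,055.34

28 Mar – 24 Jul 2019: 119 days at 3% → €124,000 × 3% × 119/365 = €1,212.8219
25 Jul – 31 Dec 2019: 160 days at 1.55% → €124,000 × 1.55% × 160/365 = €842.5205
Total = €2,055.3425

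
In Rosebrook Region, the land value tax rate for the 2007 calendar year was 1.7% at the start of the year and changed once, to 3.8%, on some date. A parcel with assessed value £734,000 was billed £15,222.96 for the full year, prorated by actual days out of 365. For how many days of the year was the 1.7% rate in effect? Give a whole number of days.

Let d = days at the first rate; then 365 − d days at the second rate.
£734,000 × [1.7%·d + 3.8%·(365−d)] / 365 = £15,222.96
Solving gives d = 300, so the new rate took effect on 28 Oct 2007.

300 days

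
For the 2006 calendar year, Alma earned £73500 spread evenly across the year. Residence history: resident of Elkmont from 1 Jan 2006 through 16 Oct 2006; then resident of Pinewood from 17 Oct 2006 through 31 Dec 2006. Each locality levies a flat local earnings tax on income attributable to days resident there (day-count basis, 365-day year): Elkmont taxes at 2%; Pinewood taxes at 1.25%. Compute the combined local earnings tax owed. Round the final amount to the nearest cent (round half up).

Elkmont, 1 Jan – 16 Oct 2006: 289 days → £73500 × 2% × 289/365 = £1163.9178
Pinewood, 17 Oct – 31 Dec 2006: 76 days → £73500 × 1.25% × 76/365 = £191.3014
Total = £1355.2192

£1355.22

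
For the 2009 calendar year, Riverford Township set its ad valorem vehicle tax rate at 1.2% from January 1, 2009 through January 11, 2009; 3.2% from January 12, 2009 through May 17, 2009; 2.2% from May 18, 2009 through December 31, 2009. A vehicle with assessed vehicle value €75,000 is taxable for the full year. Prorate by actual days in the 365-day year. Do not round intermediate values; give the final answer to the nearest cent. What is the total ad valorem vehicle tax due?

January 1 – January 11, 2009: 11 days at 1.2% → €75,000 × 1.2% × 11/365 = €27.1233
January 12 – May 17, 2009: 126 days at 3.2% → €75,000 × 3.2% × 126/365 = €828.4932
May 18 – December 31, 2009: 228 days at 2.2% → €75,000 × 2.2% × 228/365 = €1,030.6849
Total = €1,886.3014

€1,886.30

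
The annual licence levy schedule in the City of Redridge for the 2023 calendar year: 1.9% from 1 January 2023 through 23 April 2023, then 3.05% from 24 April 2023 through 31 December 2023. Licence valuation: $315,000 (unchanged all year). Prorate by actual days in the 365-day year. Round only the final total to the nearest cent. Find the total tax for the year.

$8,486.01

1 January – 23 April 2023: 113 days at 1.9% → $315,000 × 1.9% × 113/365 = $1,852.8904
24 April – 31 December 2023: 252 days at 3.05% → $315,000 × 3.05% × 252/365 = $6,633.1233
Total = $8,486.0137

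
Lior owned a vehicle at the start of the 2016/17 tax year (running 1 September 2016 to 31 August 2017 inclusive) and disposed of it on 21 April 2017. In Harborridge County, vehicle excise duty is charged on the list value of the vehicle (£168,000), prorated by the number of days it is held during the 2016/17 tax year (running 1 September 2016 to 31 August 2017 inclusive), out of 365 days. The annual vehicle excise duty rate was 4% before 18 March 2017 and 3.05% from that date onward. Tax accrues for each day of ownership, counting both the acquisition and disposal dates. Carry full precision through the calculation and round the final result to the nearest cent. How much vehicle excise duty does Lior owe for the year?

£4,136.71

1 September 2016 – 17 March 2017: 198 days at 4% → £168,000 × 4% × 198/365 = £3,645.3699
18 March – 21 April 2017: 35 days at 3.05% → £168,000 × 3.05% × 35/365 = £491.3425
Total = £4,136.7123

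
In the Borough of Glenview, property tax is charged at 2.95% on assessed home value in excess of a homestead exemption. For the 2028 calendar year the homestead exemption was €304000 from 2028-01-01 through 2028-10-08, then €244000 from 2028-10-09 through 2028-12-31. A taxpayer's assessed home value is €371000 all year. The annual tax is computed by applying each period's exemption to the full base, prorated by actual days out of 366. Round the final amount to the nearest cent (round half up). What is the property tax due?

2028-01-01 to 2028-10-08: 282 days, exemption €304000 → (€371000 − €304000) × 2.95% × 282/366 = €1522.8770
2028-10-09 to 2028-12-31: 84 days, exemption €244000 → (€371000 − €244000) × 2.95% × 84/366 = €859.8525
Total = €2382.7295

€2382.73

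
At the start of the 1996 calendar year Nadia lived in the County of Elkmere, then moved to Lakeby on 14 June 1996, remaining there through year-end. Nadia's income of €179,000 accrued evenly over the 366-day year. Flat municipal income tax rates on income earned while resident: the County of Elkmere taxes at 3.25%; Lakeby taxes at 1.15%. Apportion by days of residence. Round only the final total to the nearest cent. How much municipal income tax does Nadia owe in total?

The County of Elkmere, 1 January – 13 June 1996: 165 days → €179,000 × 3.25% × 165/366 = €2,622.6434
Lakeby, 14 June – 31 December 1996: 201 days → €179,000 × 1.15% × 201/366 = €1,130.4877
Total = €3,753.1311

€3,753.13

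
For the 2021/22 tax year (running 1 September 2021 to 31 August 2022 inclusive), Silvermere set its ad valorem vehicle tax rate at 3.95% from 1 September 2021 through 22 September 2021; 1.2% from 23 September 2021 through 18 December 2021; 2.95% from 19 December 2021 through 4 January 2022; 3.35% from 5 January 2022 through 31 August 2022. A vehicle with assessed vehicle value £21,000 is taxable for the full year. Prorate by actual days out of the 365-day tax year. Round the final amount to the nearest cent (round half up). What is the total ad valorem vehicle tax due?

1 September – 22 September 2021: 22 days at 3.95% → £21,000 × 3.95% × 22/365 = £49.9973
23 September – 18 December 2021: 87 days at 1.2% → £21,000 × 1.2% × 87/365 = £60.0658
19 December 2021 – 4 January 2022: 17 days at 2.95% → £21,000 × 2.95% × 17/365 = £28.8534
5 January – 31 August 2022: 239 days at 3.35% → £21,000 × 3.35% × 239/365 = £460.6479
Total = £599.5644

£599.56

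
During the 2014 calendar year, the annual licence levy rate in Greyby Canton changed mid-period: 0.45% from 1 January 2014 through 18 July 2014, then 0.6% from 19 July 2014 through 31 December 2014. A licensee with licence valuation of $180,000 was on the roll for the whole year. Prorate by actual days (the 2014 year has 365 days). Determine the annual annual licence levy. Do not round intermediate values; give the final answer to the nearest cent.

1 January – 18 July 2014: 199 days at 0.45% → $180,000 × 0.45% × 199/365 = $441.6164
19 July – 31 December 2014: 166 days at 0.6% → $180,000 × 0.6% × 166/365 = $491.1781
Total = $932.7945

$932.79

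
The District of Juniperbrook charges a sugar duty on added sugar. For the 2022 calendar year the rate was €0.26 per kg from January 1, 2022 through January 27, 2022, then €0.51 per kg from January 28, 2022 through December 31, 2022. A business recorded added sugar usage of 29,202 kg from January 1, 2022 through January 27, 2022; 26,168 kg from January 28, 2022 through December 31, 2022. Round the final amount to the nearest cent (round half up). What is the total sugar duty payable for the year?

€20,938.20

January 1 – January 27, 2022: 29,202 kg at €0.26/kg → €7,592.52
January 28 – December 31, 2022: 26,168 kg at €0.51/kg → €13,345.68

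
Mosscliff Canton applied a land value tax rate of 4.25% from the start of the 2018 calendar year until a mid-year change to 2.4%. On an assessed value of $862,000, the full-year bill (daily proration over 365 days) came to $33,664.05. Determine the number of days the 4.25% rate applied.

297 days

Let d = days at the first rate; then 365 − d days at the second rate.
$862,000 × [4.25%·d + 2.4%·(365−d)] / 365 = $33,664.05
Solving gives d = 297, so the new rate took effect on 25 Oct 2018.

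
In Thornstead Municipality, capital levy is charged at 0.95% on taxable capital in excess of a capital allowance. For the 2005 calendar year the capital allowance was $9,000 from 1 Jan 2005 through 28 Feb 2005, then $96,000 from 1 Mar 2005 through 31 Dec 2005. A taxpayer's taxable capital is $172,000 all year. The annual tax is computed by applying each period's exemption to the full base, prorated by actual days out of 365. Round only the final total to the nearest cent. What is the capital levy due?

$855.60

1 Jan – 28 Feb 2005: 59 days, exemption $9,000 → ($172,000 − $9,000) × 0.95% × 59/365 = $250.3055
1 Mar – 31 Dec 2005: 306 days, exemption $96,000 → ($172,000 − $96,000) × 0.95% × 306/365 = $605.2932
Total = $855.5986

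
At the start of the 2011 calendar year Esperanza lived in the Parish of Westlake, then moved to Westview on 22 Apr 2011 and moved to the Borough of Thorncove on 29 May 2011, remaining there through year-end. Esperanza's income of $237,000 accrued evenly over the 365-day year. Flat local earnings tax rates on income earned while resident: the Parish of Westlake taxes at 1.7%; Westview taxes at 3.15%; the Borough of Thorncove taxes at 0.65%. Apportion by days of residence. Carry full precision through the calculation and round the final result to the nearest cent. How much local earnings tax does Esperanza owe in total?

The Parish of Westlake, 1 Jan – 21 Apr 2011: 111 days → $237,000 × 1.7% × 111/365 = $1,225.2575
Westview, 22 Apr – 28 May 2011: 37 days → $237,000 × 3.15% × 37/365 = $756.7767
The Borough of Thorncove, 29 May – 31 Dec 2011: 217 days → $237,000 × 0.65% × 217/365 = $915.8589
Total = $2,897.8932

$2,897.89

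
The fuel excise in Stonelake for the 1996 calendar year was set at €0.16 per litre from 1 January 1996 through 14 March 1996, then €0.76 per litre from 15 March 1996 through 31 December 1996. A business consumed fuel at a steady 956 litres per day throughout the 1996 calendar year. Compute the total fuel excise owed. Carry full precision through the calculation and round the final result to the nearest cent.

1 January – 14 March 1996: 74 days × 956 litres/day = 70,744 litres at €0.16/litre → €11,319.04
15 March – 31 December 1996: 292 days × 956 litres/day = 279,152 litres at €0.76/litre → €212,155.52

€223,474.56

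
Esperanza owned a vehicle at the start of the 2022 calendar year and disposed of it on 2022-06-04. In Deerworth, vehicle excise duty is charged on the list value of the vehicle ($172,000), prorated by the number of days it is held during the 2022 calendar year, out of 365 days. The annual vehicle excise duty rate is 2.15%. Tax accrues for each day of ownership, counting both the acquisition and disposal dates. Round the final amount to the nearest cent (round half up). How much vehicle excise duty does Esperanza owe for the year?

Days held (2022-01-01 to 2022-06-04): 155 out of 365
Tax = $172,000 × 2.15% × 155/365 = $1,570.3836

$1,570.38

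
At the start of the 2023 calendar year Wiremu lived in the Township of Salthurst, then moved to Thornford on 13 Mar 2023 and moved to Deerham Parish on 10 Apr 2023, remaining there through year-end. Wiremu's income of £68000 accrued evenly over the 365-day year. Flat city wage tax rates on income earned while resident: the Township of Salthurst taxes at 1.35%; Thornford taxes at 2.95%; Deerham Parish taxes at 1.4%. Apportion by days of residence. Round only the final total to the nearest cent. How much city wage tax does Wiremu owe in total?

£1026.24

The Township of Salthurst, 1 Jan – 12 Mar 2023: 71 days → £68000 × 1.35% × 71/365 = £178.5699
Thornford, 13 Mar – 9 Apr 2023: 28 days → £68000 × 2.95% × 28/365 = £153.8849
Deerham Parish, 10 Apr – 31 Dec 2023: 266 days → £68000 × 1.4% × 266/365 = £693.7863
Total = £1026.2411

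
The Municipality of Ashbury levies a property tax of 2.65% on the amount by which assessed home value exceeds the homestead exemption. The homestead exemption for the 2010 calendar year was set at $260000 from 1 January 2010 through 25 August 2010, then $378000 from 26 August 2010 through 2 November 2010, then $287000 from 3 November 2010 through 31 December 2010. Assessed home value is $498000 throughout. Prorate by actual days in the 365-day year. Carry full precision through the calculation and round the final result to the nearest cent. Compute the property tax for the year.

$5600.21

1 January – 25 August 2010: 237 days, exemption $260000 → ($498000 − $260000) × 2.65% × 237/365 = $4095.2301
26 August – 2 November 2010: 69 days, exemption $378000 → ($498000 − $378000) × 2.65% × 69/365 = $601.1507
3 November – 31 December 2010: 59 days, exemption $287000 → ($498000 − $287000) × 2.65% × 59/365 = $903.8315
Total = $5600.2123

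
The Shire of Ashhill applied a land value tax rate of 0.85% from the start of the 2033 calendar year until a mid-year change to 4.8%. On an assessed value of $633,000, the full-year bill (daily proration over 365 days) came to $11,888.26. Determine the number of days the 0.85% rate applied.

270 days

Let d = days at the first rate; then 365 − d days at the second rate.
$633,000 × [0.85%·d + 4.8%·(365−d)] / 365 = $11,888.26
Solving gives d = 270, so the new rate took effect on September 28, 2033.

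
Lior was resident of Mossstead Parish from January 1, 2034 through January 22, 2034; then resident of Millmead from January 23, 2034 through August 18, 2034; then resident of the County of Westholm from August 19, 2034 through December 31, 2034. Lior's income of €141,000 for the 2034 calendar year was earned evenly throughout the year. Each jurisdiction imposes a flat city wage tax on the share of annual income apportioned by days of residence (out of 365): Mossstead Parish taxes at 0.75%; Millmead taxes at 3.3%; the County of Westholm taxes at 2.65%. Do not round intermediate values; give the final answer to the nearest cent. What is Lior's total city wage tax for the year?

€4,097.31

Mossstead Parish, January 1 – January 22, 2034: 22 days → €141,000 × 0.75% × 22/365 = €63.7397
Millmead, January 23 – August 18, 2034: 208 days → €141,000 × 3.3% × 208/365 = €2,651.5726
The County of Westholm, August 19 – December 31, 2034: 135 days → €141,000 × 2.65% × 135/365 = €1,381.9932
Total = €4,097.3055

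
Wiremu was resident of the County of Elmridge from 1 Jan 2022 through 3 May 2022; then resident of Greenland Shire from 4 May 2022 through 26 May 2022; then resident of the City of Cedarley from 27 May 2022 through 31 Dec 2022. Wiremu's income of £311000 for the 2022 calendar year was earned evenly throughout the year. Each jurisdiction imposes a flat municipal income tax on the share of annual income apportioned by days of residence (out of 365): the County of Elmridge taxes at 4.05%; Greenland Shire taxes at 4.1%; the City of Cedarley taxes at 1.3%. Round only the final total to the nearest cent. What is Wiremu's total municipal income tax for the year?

£7473.80

The County of Elmridge, 1 Jan – 3 May 2022: 123 days → £311000 × 4.05% × 123/365 = £4244.5110
Greenland Shire, 4 May – 26 May 2022: 23 days → £311000 × 4.1% × 23/365 = £803.4877
The City of Cedarley, 27 May – 31 Dec 2022: 219 days → £311000 × 1.3% × 219/365 = £2425.8000
Total = £7473.7986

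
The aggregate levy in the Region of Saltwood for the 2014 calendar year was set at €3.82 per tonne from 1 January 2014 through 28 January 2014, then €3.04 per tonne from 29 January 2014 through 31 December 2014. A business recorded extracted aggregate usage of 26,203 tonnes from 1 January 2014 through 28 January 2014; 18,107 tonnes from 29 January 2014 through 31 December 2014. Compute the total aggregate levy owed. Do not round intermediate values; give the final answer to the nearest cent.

€155140.74

1 January – 28 January 2014: 26,203 tonnes at €3.82/tonne → €100095.46
29 January – 31 December 2014: 18,107 tonnes at €3.04/tonne → €55045.28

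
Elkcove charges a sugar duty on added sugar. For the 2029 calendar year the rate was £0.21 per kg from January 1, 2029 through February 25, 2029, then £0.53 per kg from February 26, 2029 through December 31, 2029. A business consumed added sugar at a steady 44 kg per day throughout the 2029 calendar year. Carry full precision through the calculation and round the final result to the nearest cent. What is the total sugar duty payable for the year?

January 1 – February 25, 2029: 56 days × 44 kg/day = 2,464 kg at £0.21/kg → £517.44
February 26 – December 31, 2029: 309 days × 44 kg/day = 13,596 kg at £0.53/kg → £7,205.88

£7,723.32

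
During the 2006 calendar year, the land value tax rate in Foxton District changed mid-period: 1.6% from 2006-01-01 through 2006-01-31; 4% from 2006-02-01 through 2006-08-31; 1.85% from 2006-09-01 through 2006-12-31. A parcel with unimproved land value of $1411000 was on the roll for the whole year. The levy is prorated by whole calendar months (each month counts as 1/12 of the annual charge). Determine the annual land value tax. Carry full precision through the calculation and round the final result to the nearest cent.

$43505.83

2006-01-01 to 2006-01-31: 1 month at 1.6% → $1411000 × 1.6% × 1/12 = $1881.3333
2006-02-01 to 2006-08-31: 7 months at 4% → $1411000 × 4% × 7/12 = $32923.3333
2006-09-01 to 2006-12-31: 4 months at 1.85% → $1411000 × 1.85% × 4/12 = $8701.1667
Total = $43505.8333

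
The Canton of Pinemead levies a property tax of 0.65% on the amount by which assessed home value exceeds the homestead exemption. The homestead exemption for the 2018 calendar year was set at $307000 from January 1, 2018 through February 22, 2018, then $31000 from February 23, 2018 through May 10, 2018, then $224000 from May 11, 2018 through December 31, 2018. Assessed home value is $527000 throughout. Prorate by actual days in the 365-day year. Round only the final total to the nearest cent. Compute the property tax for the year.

January 1 – February 22, 2018: 53 days, exemption $307000 → ($527000 − $307000) × 0.65% × 53/365 = $207.6438
February 23 – May 10, 2018: 77 days, exemption $31000 → ($527000 − $31000) × 0.65% × 77/365 = $680.1315
May 11 – December 31, 2018: 235 days, exemption $224000 → ($527000 − $224000) × 0.65% × 235/365 = $1268.0342
Total = $2155.8096

$2155.81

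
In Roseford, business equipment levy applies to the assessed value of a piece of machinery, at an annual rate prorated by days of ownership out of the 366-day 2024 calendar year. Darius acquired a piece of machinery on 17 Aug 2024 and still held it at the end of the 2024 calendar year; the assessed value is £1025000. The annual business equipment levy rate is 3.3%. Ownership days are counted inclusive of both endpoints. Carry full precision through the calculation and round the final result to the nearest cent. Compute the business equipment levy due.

£12661.27

Days held (17 Aug – 31 Dec 2024): 137 out of 366
Tax = £1025000 × 3.3% × 137/366 = £12661.2705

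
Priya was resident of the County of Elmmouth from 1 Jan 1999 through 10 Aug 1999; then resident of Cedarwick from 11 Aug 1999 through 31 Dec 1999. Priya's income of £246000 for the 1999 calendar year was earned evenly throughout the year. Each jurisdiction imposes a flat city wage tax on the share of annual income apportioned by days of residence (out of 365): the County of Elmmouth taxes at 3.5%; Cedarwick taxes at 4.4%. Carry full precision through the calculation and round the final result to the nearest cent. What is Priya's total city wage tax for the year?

The County of Elmmouth, 1 Jan – 10 Aug 1999: 222 days → £246000 × 3.5% × 222/365 = £5236.7671
Cedarwick, 11 Aug – 31 Dec 1999: 143 days → £246000 × 4.4% × 143/365 = £4240.6356
Total = £9477.4027

£9477.40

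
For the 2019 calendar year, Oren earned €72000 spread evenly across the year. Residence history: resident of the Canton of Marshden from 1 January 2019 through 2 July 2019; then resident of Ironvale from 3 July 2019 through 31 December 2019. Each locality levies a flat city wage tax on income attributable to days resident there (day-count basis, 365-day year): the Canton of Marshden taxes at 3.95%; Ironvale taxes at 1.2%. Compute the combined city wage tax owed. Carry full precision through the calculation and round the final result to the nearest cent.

The Canton of Marshden, 1 January – 2 July 2019: 183 days → €72000 × 3.95% × 183/365 = €1425.8959
Ironvale, 3 July – 31 December 2019: 182 days → €72000 × 1.2% × 182/365 = €430.8164
Total = €1856.7123

€1856.71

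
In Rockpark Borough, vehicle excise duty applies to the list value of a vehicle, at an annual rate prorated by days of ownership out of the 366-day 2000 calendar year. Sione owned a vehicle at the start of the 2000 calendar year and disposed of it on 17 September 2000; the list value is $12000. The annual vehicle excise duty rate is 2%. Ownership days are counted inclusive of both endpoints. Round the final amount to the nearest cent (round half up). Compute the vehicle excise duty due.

Days held (1 January – 17 September 2000): 261 out of 366
Tax = $12000 × 2% × 261/366 = $171.1475

$171.15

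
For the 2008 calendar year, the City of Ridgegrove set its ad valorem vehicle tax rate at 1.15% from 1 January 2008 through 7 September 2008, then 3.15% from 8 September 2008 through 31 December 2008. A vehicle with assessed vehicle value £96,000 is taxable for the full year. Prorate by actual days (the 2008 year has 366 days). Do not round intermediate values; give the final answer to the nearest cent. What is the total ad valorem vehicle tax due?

1 January – 7 September 2008: 251 days at 1.15% → £96,000 × 1.15% × 251/366 = £757.1148
8 September – 31 December 2008: 115 days at 3.15% → £96,000 × 3.15% × 115/366 = £950.1639
Total = £1,707.2787

£1,707.28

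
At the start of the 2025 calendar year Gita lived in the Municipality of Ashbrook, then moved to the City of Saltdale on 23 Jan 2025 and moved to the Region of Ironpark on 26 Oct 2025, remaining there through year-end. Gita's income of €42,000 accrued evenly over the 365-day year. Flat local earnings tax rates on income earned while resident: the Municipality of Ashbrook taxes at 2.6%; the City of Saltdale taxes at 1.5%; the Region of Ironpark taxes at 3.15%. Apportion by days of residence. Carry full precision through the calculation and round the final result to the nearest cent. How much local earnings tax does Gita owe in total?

The Municipality of Ashbrook, 1 Jan – 22 Jan 2025: 22 days → €42,000 × 2.6% × 22/365 = €65.8192
The City of Saltdale, 23 Jan – 25 Oct 2025: 276 days → €42,000 × 1.5% × 276/365 = €476.3836
The Region of Ironpark, 26 Oct – 31 Dec 2025: 67 days → €42,000 × 3.15% × 67/365 = €242.8521
Total = €785.0548

€785.05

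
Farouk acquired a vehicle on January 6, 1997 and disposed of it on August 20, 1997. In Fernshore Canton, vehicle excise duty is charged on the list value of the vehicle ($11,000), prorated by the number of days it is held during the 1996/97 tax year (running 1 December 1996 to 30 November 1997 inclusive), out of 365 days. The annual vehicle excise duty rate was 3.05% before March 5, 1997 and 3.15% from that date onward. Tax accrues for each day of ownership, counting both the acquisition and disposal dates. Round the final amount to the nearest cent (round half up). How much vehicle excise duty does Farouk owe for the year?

January 6 – March 4, 1997: 58 days at 3.05% → $11,000 × 3.05% × 58/365 = $53.3123
March 5 – August 20, 1997: 169 days at 3.15% → $11,000 × 3.15% × 169/365 = $160.4342
Total = $213.7466

$213.75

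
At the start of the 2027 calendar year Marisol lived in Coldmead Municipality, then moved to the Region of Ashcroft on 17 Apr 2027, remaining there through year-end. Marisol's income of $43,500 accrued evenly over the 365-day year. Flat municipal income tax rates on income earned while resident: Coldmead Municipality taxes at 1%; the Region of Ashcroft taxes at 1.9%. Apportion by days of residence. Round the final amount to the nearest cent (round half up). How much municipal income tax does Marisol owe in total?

$712.80

Coldmead Municipality, 1 Jan – 16 Apr 2027: 106 days → $43,500 × 1% × 106/365 = $126.3288
The Region of Ashcroft, 17 Apr – 31 Dec 2027: 259 days → $43,500 × 1.9% × 259/365 = $586.4753
Total = $712.8041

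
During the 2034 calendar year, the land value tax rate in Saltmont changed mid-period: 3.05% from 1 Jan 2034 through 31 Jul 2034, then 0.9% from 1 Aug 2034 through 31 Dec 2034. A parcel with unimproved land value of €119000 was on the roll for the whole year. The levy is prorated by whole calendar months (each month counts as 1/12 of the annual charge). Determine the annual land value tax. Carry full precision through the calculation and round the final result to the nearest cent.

1 Jan – 31 Jul 2034: 7 months at 3.05% → €119000 × 3.05% × 7/12 = €2117.2083
1 Aug – 31 Dec 2034: 5 months at 0.9% → €119000 × 0.9% × 5/12 = €446.2500
Total = €2563.4583

€2563.46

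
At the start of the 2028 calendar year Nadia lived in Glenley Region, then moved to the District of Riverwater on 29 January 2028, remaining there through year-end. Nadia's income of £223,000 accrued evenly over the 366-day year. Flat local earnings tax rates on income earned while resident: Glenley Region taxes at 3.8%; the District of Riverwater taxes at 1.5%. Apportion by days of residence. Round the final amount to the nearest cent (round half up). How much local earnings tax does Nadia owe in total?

Glenley Region, 1 January – 28 January 2028: 28 days → £223,000 × 3.8% × 28/366 = £648.2842
The District of Riverwater, 29 January – 31 December 2028: 338 days → £223,000 × 1.5% × 338/366 = £3,089.0984
Total = £3,737.3825

£3,737.38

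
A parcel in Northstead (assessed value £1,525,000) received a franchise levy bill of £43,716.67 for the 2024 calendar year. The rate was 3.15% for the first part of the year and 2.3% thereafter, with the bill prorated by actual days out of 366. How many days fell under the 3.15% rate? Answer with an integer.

Let d = days at the first rate; then 366 − d days at the second rate.
£1,525,000 × [3.15%·d + 2.3%·(366−d)] / 366 = £43,716.67
Solving gives d = 244, so the new rate took effect on September 1, 2024.

244 days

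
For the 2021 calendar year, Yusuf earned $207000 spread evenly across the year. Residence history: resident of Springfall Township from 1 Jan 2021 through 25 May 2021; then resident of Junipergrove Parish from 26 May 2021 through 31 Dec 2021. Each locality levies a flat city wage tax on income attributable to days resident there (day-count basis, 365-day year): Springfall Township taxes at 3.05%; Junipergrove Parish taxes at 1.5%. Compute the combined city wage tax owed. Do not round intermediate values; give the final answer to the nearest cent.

Springfall Township, 1 Jan – 25 May 2021: 145 days → $207000 × 3.05% × 145/365 = $2508.1027
Junipergrove Parish, 26 May – 31 Dec 2021: 220 days → $207000 × 1.5% × 220/365 = $1871.5068
Total = $4379.6096

$4379.61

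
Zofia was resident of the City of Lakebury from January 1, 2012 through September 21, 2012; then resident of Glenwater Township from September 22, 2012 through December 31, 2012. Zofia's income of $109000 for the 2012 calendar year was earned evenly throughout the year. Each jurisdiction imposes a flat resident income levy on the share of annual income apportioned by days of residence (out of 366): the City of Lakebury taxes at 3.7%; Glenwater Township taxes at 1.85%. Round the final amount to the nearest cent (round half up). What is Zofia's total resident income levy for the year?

$3476.53

The City of Lakebury, January 1 – September 21, 2012: 265 days → $109000 × 3.7% × 265/366 = $2920.0683
Glenwater Township, September 22 – December 31, 2012: 101 days → $109000 × 1.85% × 101/366 = $556.4658
Total = $3476.5342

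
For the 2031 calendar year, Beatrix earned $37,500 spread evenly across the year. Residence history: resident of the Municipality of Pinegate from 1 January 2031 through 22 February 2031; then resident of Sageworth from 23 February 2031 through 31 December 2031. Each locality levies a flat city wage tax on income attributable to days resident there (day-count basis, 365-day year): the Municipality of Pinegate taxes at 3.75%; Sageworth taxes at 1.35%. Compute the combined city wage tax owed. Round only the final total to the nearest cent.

$636.93

The Municipality of Pinegate, 1 January – 22 February 2031: 53 days → $37,500 × 3.75% × 53/365 = $204.1952
Sageworth, 23 February – 31 December 2031: 312 days → $37,500 × 1.35% × 312/365 = $432.7397
Total = $636.9349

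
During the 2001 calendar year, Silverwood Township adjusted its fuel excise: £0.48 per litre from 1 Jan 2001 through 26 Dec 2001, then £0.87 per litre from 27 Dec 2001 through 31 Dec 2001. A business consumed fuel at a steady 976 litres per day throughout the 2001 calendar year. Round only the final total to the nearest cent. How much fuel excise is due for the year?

1 Jan – 26 Dec 2001: 360 days × 976 litres/day = 351,360 litres at £0.48/litre → £168,652.80
27 Dec – 31 Dec 2001: 5 days × 976 litres/day = 4,880 litres at £0.87/litre → £4,245.60

£172,898.40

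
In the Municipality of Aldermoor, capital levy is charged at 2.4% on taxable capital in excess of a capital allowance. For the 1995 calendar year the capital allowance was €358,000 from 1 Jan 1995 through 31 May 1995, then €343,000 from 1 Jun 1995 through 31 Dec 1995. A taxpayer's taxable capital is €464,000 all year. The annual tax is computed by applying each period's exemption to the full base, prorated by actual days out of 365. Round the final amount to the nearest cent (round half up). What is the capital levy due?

1 Jan – 31 May 1995: 151 days, exemption €358,000 → (€464,000 − €358,000) × 2.4% × 151/365 = €1,052.4493
1 Jun – 31 Dec 1995: 214 days, exemption €343,000 → (€464,000 − €343,000) × 2.4% × 214/365 = €1,702.6192
Total = €2,755.0685

€2,755.07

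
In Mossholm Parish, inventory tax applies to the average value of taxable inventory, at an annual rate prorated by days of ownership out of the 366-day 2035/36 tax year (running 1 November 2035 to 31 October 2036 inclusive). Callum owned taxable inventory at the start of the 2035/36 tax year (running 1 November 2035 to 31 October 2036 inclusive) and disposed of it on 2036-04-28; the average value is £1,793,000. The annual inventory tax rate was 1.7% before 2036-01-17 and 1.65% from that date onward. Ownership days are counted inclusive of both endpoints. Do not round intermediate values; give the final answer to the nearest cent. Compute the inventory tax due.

2035-11-01 to 2036-01-16: 77 days at 1.7% → £1,793,000 × 1.7% × 77/366 = £6,412.6694
2036-01-17 to 2036-04-28: 103 days at 1.65% → £1,793,000 × 1.65% × 103/366 = £8,325.6926
Total = £14,738.3620

£14,738.36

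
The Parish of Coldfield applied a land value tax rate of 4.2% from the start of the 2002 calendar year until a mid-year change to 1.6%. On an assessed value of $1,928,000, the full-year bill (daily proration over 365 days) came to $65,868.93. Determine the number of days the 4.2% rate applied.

255 days

Let d = days at the first rate; then 365 − d days at the second rate.
$1,928,000 × [4.2%·d + 1.6%·(365−d)] / 365 = $65,868.93
Solving gives d = 255, so the new rate took effect on 13 September 2002.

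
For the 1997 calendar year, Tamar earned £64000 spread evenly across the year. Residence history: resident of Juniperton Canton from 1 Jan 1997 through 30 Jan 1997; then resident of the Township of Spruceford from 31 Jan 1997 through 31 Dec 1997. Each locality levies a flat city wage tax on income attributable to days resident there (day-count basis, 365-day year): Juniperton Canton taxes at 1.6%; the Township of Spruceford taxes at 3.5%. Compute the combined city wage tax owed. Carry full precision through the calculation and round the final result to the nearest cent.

£2140.05

Juniperton Canton, 1 Jan – 30 Jan 1997: 30 days → £64000 × 1.6% × 30/365 = £84.1644
The Township of Spruceford, 31 Jan – 31 Dec 1997: 335 days → £64000 × 3.5% × 335/365 = £2055.8904
Total = £2140.0548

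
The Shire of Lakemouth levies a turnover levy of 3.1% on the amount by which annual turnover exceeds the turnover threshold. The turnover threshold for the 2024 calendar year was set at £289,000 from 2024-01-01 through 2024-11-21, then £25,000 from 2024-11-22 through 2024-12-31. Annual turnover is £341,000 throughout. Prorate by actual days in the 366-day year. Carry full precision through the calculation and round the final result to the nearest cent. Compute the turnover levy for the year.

£2,506.43

2024-01-01 to 2024-11-21: 326 days, exemption £289,000 → (£341,000 − £289,000) × 3.1% × 326/366 = £1,435.8251
2024-11-22 to 2024-12-31: 40 days, exemption £25,000 → (£341,000 − £25,000) × 3.1% × 40/366 = £1,070.6011
Total = £2,506.4262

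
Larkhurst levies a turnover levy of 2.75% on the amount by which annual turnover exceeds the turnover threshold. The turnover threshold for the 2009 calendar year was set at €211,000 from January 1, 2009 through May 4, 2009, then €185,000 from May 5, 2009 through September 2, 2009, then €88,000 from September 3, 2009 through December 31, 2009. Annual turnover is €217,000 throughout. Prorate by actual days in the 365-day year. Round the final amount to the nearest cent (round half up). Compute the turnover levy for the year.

January 1 – May 4, 2009: 124 days, exemption €211,000 → (€217,000 − €211,000) × 2.75% × 124/365 = €56.0548
May 5 – September 2, 2009: 121 days, exemption €185,000 → (€217,000 − €185,000) × 2.75% × 121/365 = €291.7260
September 3 – December 31, 2009: 120 days, exemption €88,000 → (€217,000 − €88,000) × 2.75% × 120/365 = €1,166.3014
Total = €1,514.0822

€1,514.08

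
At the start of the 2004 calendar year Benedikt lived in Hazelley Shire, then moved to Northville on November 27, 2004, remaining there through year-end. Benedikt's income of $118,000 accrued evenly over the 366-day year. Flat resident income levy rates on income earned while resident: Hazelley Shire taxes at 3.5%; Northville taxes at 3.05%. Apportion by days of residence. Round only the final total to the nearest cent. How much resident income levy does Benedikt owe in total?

Hazelley Shire, January 1 – November 26, 2004: 331 days → $118,000 × 3.5% × 331/366 = $3,735.0546
Northville, November 27 – December 31, 2004: 35 days → $118,000 × 3.05% × 35/366 = $344.1667
Total = $4,079.2213

$4,079.22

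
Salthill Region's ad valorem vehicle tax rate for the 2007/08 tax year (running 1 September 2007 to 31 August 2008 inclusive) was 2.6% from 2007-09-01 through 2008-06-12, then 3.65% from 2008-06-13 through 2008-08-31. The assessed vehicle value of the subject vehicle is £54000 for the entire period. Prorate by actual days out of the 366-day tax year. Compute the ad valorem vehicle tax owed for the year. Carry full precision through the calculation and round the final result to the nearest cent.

2007-09-01 to 2008-06-12: 286 days at 2.6% → £54000 × 2.6% × 286/366 = £1097.1148
2008-06-13 to 2008-08-31: 80 days at 3.65% → £54000 × 3.65% × 80/366 = £430.8197
Total = £1527.9344

£1527.93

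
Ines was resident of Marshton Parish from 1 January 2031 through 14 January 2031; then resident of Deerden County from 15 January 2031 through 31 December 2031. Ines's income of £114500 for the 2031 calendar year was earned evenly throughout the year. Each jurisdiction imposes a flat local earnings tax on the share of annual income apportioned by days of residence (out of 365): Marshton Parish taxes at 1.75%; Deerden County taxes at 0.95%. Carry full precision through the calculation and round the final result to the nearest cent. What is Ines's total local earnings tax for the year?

£1122.88

Marshton Parish, 1 January – 14 January 2031: 14 days → £114500 × 1.75% × 14/365 = £76.8562
Deerden County, 15 January – 31 December 2031: 351 days → £114500 × 0.95% × 351/365 = £1046.0281
Total = £1122.8842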